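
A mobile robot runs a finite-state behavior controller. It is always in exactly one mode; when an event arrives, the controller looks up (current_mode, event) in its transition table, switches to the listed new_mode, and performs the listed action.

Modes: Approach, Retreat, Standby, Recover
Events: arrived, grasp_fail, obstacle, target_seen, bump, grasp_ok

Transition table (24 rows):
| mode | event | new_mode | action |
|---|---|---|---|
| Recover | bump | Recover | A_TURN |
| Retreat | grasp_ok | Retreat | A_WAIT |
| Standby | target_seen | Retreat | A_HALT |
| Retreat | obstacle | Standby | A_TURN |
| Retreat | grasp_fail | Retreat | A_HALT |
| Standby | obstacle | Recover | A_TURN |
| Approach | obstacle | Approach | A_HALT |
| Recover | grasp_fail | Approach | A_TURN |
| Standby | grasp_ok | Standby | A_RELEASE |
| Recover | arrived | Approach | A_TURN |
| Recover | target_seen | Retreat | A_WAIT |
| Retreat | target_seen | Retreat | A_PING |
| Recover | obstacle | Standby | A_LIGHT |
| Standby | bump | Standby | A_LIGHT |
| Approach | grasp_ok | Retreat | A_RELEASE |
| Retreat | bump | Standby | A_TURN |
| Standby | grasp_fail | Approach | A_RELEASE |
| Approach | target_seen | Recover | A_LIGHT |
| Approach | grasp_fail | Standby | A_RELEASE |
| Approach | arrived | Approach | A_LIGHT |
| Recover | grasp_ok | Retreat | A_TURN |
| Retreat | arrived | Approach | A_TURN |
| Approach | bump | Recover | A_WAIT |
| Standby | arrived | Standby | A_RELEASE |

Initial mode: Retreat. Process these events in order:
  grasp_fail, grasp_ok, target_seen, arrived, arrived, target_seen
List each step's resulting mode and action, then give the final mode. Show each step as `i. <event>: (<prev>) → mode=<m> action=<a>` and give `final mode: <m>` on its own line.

final mode: Recover

1. grasp_fail: (Retreat) → mode=Retreat action=A_HALT
2. grasp_ok: (Retreat) → mode=Retreat action=A_WAIT
3. target_seen: (Retreat) → mode=Retreat action=A_PING
4. arrived: (Retreat) → mode=Approach action=A_TURN
5. arrived: (Approach) → mode=Approach action=A_LIGHT
6. target_seen: (Approach) → mode=Recover action=A_LIGHT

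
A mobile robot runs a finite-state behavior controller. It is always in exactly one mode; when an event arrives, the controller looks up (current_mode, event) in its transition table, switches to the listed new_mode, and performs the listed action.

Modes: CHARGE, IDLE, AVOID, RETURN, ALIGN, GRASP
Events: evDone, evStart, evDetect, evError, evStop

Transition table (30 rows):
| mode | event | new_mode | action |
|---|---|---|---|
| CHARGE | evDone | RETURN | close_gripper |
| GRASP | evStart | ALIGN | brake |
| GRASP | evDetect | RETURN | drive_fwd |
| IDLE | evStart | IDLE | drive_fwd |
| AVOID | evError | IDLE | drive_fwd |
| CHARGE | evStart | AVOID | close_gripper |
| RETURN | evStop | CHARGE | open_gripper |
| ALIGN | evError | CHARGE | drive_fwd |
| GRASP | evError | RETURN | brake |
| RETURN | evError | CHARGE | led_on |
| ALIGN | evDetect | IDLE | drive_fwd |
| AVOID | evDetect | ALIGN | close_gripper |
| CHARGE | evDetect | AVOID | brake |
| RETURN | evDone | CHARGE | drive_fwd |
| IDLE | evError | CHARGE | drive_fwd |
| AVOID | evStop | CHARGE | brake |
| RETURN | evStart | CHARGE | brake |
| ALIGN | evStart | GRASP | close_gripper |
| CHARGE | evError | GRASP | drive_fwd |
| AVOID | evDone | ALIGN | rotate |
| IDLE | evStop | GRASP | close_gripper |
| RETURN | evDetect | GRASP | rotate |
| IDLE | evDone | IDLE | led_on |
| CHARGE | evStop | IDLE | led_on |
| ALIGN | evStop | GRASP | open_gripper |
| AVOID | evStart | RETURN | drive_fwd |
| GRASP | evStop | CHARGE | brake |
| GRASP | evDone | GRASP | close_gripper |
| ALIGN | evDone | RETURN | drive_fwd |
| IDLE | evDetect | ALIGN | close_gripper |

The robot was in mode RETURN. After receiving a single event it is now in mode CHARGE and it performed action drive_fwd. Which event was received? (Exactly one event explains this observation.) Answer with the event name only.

try evDone: (RETURN, evDone) → (CHARGE, drive_fwd)  ← matches
try evStart: (RETURN, evStart) → (CHARGE, brake)
try evDetect: (RETURN, evDetect) → (GRASP, rotate)
try evError: (RETURN, evError) → (CHARGE, led_on)
try evStop: (RETURN, evStop) → (CHARGE, open_gripper)

evDone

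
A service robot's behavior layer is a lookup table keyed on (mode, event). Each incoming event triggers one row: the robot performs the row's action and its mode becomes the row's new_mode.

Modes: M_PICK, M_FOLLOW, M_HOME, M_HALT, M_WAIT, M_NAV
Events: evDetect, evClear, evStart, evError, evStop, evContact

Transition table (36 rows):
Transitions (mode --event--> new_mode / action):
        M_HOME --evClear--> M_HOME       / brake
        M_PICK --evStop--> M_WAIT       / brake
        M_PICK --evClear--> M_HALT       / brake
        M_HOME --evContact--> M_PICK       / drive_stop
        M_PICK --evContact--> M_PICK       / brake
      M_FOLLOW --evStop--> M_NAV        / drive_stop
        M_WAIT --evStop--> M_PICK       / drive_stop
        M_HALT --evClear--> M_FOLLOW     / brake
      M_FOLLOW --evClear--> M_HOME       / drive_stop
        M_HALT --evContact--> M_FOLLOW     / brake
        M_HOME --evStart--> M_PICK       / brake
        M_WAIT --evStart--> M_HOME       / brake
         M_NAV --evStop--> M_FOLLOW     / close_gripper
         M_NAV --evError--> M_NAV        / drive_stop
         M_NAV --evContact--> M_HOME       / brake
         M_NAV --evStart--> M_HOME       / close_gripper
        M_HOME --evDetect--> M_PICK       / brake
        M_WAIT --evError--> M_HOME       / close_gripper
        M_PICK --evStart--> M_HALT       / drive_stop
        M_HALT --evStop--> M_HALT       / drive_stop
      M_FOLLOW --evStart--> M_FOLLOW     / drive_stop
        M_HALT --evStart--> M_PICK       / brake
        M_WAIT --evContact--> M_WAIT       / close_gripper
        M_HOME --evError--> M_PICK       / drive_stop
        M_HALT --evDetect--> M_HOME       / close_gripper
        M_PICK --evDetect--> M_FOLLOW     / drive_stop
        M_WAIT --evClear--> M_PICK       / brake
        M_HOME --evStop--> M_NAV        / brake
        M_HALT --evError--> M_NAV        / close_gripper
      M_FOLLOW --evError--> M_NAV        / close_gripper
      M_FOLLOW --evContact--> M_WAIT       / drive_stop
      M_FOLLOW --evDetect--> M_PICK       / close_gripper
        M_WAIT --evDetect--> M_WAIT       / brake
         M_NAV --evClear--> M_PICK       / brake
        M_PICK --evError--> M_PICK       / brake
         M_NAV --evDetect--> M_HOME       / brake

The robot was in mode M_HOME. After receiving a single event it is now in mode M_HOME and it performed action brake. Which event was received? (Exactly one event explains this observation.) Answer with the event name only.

evClear

try evDetect: (M_HOME, evDetect) → (M_PICK, brake)
try evClear: (M_HOME, evClear) → (M_HOME, brake)  ← matches
try evStart: (M_HOME, evStart) → (M_PICK, brake)
try evError: (M_HOME, evError) → (M_PICK, drive_stop)
try evStop: (M_HOME, evStop) → (M_NAV, brake)
try evContact: (M_HOME, evContact) → (M_PICK, drive_stop)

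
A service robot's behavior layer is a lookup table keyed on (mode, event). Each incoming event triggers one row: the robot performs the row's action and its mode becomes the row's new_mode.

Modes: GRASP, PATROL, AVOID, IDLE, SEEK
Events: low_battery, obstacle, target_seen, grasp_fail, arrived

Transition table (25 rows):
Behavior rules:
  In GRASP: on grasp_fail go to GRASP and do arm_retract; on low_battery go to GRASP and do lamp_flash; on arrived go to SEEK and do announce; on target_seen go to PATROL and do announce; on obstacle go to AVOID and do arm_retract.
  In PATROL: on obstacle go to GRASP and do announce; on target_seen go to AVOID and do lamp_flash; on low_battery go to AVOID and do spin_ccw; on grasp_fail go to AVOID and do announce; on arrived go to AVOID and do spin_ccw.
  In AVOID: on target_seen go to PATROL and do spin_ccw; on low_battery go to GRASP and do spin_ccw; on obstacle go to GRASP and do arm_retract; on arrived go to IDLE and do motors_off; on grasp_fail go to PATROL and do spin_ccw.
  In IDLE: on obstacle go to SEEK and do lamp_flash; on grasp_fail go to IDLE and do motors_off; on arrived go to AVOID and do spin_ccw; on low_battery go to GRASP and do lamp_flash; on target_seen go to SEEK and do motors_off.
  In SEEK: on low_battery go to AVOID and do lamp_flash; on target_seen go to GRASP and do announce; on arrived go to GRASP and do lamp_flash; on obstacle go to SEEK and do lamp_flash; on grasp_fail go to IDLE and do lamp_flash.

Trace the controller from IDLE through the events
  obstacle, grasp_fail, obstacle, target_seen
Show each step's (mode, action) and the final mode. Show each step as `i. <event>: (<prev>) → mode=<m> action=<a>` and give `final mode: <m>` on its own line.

final mode: GRASP

1. obstacle: (IDLE) → mode=SEEK action=lamp_flash
2. grasp_fail: (SEEK) → mode=IDLE action=lamp_flash
3. obstacle: (IDLE) → mode=SEEK action=lamp_flash
4. target_seen: (SEEK) → mode=GRASP action=announce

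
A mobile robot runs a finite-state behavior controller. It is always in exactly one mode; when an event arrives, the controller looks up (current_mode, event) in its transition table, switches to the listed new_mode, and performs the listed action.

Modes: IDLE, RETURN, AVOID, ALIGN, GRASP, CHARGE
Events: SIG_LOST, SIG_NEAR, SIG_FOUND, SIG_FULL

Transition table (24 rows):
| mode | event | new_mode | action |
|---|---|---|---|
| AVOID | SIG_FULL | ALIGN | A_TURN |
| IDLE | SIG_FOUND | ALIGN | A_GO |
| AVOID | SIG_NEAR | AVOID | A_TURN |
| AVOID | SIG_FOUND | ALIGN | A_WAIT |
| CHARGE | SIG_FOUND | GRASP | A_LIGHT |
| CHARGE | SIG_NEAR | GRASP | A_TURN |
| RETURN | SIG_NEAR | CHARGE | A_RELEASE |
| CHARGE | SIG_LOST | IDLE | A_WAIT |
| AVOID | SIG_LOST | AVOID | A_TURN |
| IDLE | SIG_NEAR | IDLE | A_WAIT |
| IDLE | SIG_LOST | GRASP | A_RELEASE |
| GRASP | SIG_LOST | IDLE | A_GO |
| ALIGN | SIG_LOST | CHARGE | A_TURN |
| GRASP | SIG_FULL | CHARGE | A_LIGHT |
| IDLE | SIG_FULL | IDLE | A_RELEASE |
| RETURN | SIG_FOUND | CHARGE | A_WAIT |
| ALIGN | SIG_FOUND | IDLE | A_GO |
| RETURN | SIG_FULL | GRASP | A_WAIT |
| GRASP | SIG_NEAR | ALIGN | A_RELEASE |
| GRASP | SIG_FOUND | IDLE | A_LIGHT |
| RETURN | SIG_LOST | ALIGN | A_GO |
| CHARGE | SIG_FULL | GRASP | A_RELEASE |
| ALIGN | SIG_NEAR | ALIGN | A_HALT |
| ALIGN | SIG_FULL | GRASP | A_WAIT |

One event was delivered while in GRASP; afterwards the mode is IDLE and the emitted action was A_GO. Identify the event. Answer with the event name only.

try SIG_LOST: (GRASP, SIG_LOST) → (IDLE, A_GO)  ← matches
try SIG_NEAR: (GRASP, SIG_NEAR) → (ALIGN, A_RELEASE)
try SIG_FOUND: (GRASP, SIG_FOUND) → (IDLE, A_LIGHT)
try SIG_FULL: (GRASP, SIG_FULL) → (CHARGE, A_LIGHT)

SIG_LOST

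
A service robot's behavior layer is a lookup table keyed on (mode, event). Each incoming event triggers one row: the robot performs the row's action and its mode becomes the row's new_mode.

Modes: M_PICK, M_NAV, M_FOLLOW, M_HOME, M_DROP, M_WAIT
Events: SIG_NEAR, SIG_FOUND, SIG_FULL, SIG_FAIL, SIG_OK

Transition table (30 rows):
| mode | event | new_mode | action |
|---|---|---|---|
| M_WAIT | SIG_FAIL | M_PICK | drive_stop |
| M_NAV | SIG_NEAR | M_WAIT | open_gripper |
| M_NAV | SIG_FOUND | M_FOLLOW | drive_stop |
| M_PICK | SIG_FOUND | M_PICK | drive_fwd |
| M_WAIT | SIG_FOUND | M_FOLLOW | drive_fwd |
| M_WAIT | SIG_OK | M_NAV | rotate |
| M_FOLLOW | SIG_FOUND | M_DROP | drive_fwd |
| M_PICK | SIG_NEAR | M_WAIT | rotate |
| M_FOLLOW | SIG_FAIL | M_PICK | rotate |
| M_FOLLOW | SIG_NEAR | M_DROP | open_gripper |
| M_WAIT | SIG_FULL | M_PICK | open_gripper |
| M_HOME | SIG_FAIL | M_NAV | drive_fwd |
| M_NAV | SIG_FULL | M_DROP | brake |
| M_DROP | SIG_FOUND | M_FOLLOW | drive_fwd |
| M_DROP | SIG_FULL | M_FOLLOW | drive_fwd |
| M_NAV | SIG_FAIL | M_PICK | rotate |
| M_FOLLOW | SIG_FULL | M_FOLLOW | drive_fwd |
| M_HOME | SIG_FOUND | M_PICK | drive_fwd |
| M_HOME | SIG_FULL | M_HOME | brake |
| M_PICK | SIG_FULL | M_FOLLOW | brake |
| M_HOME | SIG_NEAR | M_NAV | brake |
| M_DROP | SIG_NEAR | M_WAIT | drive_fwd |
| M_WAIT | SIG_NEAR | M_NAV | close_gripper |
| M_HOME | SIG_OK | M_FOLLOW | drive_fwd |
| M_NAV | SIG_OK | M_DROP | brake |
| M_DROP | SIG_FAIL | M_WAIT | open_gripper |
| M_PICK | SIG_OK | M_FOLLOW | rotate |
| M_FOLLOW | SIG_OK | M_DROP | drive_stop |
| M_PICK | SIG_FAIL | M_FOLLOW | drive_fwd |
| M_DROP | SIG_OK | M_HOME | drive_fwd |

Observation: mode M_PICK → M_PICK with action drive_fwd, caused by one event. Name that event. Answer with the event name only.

SIG_FOUND

try SIG_NEAR: (M_PICK, SIG_NEAR) → (M_WAIT, rotate)
try SIG_FOUND: (M_PICK, SIG_FOUND) → (M_PICK, drive_fwd)  ← matches
try SIG_FULL: (M_PICK, SIG_FULL) → (M_FOLLOW, brake)
try SIG_FAIL: (M_PICK, SIG_FAIL) → (M_FOLLOW, drive_fwd)
try SIG_OK: (M_PICK, SIG_OK) → (M_FOLLOW, rotate)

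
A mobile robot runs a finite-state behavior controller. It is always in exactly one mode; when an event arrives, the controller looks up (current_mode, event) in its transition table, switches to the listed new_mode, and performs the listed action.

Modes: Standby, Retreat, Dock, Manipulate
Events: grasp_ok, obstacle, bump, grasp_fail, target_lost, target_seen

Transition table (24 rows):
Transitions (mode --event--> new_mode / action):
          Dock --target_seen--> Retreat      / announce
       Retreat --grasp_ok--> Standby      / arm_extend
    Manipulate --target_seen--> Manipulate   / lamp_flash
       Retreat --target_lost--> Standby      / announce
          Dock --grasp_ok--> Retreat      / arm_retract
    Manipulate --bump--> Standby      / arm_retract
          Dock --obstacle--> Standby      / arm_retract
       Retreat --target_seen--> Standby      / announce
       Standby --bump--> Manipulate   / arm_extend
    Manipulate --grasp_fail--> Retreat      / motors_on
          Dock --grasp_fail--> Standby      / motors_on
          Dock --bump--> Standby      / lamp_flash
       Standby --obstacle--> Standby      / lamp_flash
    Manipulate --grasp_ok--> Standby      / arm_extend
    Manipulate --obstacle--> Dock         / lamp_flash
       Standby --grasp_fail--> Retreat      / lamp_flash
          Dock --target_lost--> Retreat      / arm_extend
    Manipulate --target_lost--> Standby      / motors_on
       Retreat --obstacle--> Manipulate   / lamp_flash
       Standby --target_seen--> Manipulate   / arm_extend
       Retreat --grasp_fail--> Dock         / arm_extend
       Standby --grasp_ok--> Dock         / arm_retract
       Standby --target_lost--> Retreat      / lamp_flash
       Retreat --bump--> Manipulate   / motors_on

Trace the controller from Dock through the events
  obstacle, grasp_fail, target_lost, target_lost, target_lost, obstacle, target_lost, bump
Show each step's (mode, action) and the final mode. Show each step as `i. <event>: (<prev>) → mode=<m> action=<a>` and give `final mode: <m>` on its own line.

final mode: Manipulate

1. obstacle: (Dock) → mode=Standby action=arm_retract
2. grasp_fail: (Standby) → mode=Retreat action=lamp_flash
3. target_lost: (Retreat) → mode=Standby action=announce
4. target_lost: (Standby) → mode=Retreat action=lamp_flash
5. target_lost: (Retreat) → mode=Standby action=announce
6. obstacle: (Standby) → mode=Standby action=lamp_flash
7. target_lost: (Standby) → mode=Retreat action=lamp_flash
8. bump: (Retreat) → mode=Manipulate action=motors_on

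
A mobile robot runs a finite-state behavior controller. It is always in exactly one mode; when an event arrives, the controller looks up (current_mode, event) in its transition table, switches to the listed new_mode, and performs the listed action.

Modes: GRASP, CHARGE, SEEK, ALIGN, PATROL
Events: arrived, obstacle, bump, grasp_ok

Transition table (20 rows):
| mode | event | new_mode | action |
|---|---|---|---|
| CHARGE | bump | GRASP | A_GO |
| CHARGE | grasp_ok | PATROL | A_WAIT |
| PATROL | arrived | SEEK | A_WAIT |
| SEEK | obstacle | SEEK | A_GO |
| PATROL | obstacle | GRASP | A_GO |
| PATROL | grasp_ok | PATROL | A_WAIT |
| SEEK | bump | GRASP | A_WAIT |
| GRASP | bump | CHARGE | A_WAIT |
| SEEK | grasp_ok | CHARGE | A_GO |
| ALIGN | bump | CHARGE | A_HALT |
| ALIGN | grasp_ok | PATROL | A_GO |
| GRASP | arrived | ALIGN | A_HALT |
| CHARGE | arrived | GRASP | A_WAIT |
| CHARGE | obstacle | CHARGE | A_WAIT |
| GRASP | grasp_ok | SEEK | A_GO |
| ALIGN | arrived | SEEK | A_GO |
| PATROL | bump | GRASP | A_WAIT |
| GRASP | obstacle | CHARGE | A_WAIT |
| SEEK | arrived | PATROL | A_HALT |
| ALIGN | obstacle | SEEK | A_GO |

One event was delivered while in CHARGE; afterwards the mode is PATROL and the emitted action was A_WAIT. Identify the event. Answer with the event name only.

try arrived: (CHARGE, arrived) → (GRASP, A_WAIT)
try obstacle: (CHARGE, obstacle) → (CHARGE, A_WAIT)
try bump: (CHARGE, bump) → (GRASP, A_GO)
try grasp_ok: (CHARGE, grasp_ok) → (PATROL, A_WAIT)  ← matches

grasp_ok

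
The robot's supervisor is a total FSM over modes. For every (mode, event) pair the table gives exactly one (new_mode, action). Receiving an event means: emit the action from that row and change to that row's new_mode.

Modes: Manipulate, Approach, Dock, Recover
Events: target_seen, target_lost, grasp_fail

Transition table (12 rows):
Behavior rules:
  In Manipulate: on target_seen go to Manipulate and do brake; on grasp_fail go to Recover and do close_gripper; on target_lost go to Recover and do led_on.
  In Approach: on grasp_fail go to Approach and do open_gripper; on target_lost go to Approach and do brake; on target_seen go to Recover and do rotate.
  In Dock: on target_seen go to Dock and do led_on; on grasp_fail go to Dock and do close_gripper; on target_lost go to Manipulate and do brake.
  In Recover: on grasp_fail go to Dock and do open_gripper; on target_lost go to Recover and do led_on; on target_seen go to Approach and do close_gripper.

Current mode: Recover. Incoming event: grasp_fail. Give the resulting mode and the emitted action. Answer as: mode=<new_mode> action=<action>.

current mode = Recover; filter table to that mode:
  (Recover, grasp_fail) → (Dock, open_gripper)  ← event matches
  (Recover, target_lost) → (Recover, led_on)
  (Recover, target_seen) → (Approach, close_gripper)
event = grasp_fail selects (Dock, open_gripper)

mode=Dock action=open_gripper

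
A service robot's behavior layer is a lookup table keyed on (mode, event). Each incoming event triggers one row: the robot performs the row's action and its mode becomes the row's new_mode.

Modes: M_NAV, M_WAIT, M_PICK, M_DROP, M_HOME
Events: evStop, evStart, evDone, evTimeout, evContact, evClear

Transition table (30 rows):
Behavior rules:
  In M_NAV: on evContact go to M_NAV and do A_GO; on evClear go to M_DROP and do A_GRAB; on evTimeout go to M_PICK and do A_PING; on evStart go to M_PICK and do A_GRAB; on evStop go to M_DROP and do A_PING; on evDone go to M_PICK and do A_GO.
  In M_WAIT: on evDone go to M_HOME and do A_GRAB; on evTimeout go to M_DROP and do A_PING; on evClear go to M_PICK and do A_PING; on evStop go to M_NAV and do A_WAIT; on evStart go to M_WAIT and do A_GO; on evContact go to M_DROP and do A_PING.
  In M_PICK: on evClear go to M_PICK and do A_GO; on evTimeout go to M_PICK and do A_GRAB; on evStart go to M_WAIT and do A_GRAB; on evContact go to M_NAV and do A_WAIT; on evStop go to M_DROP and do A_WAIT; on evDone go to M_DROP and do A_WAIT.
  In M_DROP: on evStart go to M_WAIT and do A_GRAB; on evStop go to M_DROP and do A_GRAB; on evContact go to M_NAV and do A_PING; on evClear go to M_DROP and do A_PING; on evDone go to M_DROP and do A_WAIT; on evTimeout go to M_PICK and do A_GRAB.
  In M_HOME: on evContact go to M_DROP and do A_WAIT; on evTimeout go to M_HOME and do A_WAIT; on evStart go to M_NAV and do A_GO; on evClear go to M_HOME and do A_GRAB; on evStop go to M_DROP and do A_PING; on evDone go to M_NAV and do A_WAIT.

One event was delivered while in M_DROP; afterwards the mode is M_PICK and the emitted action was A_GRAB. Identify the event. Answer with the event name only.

evTimeout

try evStop: (M_DROP, evStop) → (M_DROP, A_GRAB)
try evStart: (M_DROP, evStart) → (M_WAIT, A_GRAB)
try evDone: (M_DROP, evDone) → (M_DROP, A_WAIT)
try evTimeout: (M_DROP, evTimeout) → (M_PICK, A_GRAB)  ← matches
try evContact: (M_DROP, evContact) → (M_NAV, A_PING)
try evClear: (M_DROP, evClear) → (M_DROP, A_PING)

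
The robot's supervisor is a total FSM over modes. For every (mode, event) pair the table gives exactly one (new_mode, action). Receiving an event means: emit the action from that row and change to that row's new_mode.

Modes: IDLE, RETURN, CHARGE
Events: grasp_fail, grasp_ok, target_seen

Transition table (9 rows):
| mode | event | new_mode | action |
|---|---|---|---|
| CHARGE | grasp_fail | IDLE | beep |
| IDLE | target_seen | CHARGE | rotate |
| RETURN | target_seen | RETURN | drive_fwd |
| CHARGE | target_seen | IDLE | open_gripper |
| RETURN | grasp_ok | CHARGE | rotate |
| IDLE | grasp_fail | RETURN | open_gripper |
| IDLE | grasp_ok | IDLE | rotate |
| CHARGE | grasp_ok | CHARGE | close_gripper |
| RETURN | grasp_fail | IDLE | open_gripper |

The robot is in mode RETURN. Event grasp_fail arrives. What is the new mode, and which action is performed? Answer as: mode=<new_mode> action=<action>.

current mode = RETURN; filter table to that mode:
  (RETURN, target_seen) → (RETURN, drive_fwd)
  (RETURN, grasp_ok) → (CHARGE, rotate)
  (RETURN, grasp_fail) → (IDLE, open_gripper)  ← event matches
event = grasp_fail selects (IDLE, open_gripper)

mode=IDLE action=open_gripper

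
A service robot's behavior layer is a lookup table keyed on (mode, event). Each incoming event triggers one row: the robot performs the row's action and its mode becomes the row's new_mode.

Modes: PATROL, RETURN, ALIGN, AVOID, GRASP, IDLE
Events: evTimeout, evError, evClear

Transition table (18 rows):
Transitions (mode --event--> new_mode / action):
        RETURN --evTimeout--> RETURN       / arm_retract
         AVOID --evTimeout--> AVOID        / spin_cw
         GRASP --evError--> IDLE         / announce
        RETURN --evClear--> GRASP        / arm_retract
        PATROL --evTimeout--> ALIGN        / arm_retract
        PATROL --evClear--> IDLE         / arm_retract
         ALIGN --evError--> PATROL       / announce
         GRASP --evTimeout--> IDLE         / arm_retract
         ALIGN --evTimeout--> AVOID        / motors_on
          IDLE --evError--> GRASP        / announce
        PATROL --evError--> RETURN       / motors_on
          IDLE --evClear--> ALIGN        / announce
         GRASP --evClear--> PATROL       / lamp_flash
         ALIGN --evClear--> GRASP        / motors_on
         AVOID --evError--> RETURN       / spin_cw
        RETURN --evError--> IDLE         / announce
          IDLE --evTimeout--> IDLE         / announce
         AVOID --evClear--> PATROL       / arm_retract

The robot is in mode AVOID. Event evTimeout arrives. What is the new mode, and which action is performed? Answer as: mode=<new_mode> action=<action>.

current mode = AVOID; filter table to that mode:
  (AVOID, evTimeout) → (AVOID, spin_cw)  ← event matches
  (AVOID, evError) → (RETURN, spin_cw)
  (AVOID, evClear) → (PATROL, arm_retract)
event = evTimeout selects (AVOID, spin_cw)

mode=AVOID action=spin_cw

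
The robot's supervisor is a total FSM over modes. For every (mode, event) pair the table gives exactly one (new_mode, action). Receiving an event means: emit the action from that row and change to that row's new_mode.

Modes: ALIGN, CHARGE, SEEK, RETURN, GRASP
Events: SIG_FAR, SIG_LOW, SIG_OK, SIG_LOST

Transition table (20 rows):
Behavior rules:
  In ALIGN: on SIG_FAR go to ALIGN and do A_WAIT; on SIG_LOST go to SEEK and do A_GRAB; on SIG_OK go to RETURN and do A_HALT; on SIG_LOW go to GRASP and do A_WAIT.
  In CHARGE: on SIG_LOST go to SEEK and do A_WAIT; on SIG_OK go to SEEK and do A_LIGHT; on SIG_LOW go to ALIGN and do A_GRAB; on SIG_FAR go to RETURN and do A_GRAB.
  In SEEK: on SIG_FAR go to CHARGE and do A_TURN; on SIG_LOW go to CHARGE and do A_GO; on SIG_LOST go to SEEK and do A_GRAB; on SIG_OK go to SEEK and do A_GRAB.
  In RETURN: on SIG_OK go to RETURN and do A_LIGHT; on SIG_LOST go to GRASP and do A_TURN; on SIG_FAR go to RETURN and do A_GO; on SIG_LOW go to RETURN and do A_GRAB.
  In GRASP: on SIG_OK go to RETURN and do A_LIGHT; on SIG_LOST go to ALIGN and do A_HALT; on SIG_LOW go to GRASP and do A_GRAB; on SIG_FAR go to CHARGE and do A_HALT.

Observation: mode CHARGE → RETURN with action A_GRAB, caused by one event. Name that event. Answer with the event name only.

try SIG_FAR: (CHARGE, SIG_FAR) → (RETURN, A_GRAB)  ← matches
try SIG_LOW: (CHARGE, SIG_LOW) → (ALIGN, A_GRAB)
try SIG_OK: (CHARGE, SIG_OK) → (SEEK, A_LIGHT)
try SIG_LOST: (CHARGE, SIG_LOST) → (SEEK, A_WAIT)

SIG_FAR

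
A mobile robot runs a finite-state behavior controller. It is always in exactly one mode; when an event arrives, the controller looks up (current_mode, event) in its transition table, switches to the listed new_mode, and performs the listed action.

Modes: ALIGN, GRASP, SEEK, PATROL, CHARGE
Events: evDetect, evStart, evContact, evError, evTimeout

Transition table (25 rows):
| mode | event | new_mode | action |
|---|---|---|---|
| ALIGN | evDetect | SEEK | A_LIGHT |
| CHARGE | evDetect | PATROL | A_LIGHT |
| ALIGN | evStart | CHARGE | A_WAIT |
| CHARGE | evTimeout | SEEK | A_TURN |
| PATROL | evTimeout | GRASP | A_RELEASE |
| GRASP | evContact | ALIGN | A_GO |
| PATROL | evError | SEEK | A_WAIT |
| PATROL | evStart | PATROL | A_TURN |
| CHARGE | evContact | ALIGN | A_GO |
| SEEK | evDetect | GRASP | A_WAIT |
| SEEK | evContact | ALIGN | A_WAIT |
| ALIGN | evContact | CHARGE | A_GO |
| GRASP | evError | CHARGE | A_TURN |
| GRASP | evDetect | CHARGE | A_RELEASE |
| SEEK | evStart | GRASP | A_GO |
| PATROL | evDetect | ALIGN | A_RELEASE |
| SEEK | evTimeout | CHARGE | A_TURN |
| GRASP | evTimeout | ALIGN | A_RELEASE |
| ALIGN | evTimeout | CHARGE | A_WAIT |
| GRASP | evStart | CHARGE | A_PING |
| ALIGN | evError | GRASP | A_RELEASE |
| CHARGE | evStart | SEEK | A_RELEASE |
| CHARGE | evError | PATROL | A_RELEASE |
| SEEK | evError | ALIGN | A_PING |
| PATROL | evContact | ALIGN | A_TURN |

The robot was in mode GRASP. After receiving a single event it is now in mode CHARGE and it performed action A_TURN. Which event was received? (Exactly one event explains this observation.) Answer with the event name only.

evError

try evDetect: (GRASP, evDetect) → (CHARGE, A_RELEASE)
try evStart: (GRASP, evStart) → (CHARGE, A_PING)
try evContact: (GRASP, evContact) → (ALIGN, A_GO)
try evError: (GRASP, evError) → (CHARGE, A_TURN)  ← matches
try evTimeout: (GRASP, evTimeout) → (ALIGN, A_RELEASE)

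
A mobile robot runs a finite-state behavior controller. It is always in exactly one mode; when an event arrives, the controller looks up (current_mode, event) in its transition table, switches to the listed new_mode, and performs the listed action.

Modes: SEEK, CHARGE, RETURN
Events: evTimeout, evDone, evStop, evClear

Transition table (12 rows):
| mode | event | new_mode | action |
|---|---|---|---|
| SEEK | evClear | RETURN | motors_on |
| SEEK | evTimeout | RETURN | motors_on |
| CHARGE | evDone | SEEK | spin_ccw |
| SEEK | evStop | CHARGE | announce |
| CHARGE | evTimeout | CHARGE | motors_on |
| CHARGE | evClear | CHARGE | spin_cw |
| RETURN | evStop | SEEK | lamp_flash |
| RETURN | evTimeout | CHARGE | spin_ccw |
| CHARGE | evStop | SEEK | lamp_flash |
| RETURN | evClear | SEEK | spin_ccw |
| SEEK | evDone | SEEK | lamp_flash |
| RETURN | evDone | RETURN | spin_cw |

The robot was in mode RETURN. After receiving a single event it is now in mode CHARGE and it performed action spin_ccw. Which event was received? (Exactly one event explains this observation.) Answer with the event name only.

try evTimeout: (RETURN, evTimeout) → (CHARGE, spin_ccw)  ← matches
try evDone: (RETURN, evDone) → (RETURN, spin_cw)
try evStop: (RETURN, evStop) → (SEEK, lamp_flash)
try evClear: (RETURN, evClear) → (SEEK, spin_ccw)

evTimeout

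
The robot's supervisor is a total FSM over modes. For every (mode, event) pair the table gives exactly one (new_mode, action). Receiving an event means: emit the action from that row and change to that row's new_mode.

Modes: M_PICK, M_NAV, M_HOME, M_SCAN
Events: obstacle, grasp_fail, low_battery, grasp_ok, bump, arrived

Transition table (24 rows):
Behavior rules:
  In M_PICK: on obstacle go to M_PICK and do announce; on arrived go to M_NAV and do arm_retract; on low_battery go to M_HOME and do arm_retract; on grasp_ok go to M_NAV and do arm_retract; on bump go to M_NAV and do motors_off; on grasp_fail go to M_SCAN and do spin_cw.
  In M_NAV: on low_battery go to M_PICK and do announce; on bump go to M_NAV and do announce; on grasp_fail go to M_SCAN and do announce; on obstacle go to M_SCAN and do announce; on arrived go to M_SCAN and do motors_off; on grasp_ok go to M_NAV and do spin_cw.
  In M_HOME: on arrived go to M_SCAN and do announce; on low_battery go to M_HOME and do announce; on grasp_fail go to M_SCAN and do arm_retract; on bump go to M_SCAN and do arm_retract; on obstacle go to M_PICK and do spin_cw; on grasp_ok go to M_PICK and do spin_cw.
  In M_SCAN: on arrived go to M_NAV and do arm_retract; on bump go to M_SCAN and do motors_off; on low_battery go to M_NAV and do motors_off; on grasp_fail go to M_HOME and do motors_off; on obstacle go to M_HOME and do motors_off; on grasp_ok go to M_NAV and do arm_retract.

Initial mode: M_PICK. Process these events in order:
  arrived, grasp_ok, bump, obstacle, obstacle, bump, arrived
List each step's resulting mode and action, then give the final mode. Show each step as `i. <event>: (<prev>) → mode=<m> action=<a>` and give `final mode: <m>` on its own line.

1. arrived: (M_PICK) → mode=M_NAV action=arm_retract
2. grasp_ok: (M_NAV) → mode=M_NAV action=spin_cw
3. bump: (M_NAV) → mode=M_NAV action=announce
4. obstacle: (M_NAV) → mode=M_SCAN action=announce
5. obstacle: (M_SCAN) → mode=M_HOME action=motors_off
6. bump: (M_HOME) → mode=M_SCAN action=arm_retract
7. arrived: (M_SCAN) → mode=M_NAV action=arm_retract

final mode: M_NAV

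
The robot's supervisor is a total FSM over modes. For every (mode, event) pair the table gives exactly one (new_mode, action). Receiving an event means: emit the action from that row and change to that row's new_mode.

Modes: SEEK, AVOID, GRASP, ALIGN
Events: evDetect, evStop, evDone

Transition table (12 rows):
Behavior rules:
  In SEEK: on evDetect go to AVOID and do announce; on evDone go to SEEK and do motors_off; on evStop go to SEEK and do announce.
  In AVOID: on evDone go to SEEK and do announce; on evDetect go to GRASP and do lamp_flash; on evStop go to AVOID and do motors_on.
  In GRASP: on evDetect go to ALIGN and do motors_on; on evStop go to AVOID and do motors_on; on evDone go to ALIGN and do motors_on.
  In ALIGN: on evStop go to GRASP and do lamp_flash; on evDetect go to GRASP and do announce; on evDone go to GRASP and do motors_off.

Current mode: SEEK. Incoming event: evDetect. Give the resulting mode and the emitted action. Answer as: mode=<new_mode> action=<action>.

current mode = SEEK; filter table to that mode:
  (SEEK, evDetect) → (AVOID, announce)  ← event matches
  (SEEK, evDone) → (SEEK, motors_off)
  (SEEK, evStop) → (SEEK, announce)
event = evDetect selects (AVOID, announce)

mode=AVOID action=announce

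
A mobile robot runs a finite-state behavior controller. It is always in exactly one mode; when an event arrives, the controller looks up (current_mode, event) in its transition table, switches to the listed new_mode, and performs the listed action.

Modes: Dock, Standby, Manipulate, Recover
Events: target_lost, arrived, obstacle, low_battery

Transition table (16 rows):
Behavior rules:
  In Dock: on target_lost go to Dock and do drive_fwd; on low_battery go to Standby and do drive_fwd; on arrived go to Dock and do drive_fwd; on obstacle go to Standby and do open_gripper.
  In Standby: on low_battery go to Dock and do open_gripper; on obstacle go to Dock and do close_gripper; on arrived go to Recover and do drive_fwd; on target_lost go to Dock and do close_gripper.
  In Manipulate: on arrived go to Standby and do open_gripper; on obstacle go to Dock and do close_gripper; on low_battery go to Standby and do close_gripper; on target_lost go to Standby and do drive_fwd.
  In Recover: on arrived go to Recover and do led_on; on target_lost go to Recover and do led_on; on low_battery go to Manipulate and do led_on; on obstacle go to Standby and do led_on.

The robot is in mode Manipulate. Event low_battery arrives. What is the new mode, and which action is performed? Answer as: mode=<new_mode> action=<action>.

current mode = Manipulate; filter table to that mode:
  (Manipulate, arrived) → (Standby, open_gripper)
  (Manipulate, obstacle) → (Dock, close_gripper)
  (Manipulate, low_battery) → (Standby, close_gripper)  ← event matches
  (Manipulate, target_lost) → (Standby, drive_fwd)
event = low_battery selects (Standby, close_gripper)

mode=Standby action=close_gripper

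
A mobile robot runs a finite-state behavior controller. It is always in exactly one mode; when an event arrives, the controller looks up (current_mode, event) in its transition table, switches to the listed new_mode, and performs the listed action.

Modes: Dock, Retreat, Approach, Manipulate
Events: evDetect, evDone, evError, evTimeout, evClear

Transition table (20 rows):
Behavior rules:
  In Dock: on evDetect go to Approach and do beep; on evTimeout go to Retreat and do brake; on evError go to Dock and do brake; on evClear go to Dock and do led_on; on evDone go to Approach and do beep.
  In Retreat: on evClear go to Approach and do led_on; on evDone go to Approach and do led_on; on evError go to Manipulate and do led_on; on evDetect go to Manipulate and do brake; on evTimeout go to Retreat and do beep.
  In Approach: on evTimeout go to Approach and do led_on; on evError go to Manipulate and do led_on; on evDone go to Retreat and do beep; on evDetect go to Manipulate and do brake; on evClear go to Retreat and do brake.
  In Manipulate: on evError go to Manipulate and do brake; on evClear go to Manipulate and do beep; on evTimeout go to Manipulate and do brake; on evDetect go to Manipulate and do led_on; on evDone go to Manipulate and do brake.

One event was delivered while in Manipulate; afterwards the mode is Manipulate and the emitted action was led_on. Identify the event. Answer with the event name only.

evDetect

try evDetect: (Manipulate, evDetect) → (Manipulate, led_on)  ← matches
try evDone: (Manipulate, evDone) → (Manipulate, brake)
try evError: (Manipulate, evError) → (Manipulate, brake)
try evTimeout: (Manipulate, evTimeout) → (Manipulate, brake)
try evClear: (Manipulate, evClear) → (Manipulate, beep)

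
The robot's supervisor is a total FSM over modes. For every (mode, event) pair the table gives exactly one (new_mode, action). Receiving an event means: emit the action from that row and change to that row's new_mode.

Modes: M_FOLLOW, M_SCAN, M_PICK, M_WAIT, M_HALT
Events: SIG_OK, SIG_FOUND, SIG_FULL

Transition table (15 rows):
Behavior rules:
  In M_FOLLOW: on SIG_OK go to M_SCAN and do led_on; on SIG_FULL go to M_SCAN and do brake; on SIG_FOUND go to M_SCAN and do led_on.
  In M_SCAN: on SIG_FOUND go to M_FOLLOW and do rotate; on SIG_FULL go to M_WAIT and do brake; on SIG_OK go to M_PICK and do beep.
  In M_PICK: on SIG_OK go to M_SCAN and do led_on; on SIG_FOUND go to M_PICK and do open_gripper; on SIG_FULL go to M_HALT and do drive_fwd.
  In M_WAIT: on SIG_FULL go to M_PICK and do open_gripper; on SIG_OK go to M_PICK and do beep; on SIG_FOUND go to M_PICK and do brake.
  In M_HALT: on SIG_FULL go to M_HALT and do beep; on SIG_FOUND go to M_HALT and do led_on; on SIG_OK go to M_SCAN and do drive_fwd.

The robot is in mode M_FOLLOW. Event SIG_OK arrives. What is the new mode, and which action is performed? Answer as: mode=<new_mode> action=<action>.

current mode = M_FOLLOW; filter table to that mode:
  (M_FOLLOW, SIG_OK) → (M_SCAN, led_on)  ← event matches
  (M_FOLLOW, SIG_FULL) → (M_SCAN, brake)
  (M_FOLLOW, SIG_FOUND) → (M_SCAN, led_on)
event = SIG_OK selects (M_SCAN, led_on)

mode=M_SCAN action=led_on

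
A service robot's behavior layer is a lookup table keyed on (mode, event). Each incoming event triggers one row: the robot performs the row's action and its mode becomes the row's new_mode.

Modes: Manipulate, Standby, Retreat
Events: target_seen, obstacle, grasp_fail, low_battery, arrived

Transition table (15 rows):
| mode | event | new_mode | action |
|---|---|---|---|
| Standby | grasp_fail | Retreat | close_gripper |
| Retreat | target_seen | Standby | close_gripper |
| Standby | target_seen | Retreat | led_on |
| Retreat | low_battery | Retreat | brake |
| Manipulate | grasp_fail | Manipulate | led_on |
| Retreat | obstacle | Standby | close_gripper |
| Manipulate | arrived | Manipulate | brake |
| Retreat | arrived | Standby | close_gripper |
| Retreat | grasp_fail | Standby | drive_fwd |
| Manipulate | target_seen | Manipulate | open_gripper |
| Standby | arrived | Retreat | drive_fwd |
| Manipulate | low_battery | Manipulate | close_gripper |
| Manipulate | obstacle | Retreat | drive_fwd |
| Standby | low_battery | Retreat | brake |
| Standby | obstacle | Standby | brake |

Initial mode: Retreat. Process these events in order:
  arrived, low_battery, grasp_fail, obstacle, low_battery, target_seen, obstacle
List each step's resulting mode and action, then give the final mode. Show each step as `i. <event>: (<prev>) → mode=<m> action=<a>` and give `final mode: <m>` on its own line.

final mode: Standby

1. arrived: (Retreat) → mode=Standby action=close_gripper
2. low_battery: (Standby) → mode=Retreat action=brake
3. grasp_fail: (Retreat) → mode=Standby action=drive_fwd
4. obstacle: (Standby) → mode=Standby action=brake
5. low_battery: (Standby) → mode=Retreat action=brake
6. target_seen: (Retreat) → mode=Standby action=close_gripper
7. obstacle: (Standby) → mode=Standby action=brake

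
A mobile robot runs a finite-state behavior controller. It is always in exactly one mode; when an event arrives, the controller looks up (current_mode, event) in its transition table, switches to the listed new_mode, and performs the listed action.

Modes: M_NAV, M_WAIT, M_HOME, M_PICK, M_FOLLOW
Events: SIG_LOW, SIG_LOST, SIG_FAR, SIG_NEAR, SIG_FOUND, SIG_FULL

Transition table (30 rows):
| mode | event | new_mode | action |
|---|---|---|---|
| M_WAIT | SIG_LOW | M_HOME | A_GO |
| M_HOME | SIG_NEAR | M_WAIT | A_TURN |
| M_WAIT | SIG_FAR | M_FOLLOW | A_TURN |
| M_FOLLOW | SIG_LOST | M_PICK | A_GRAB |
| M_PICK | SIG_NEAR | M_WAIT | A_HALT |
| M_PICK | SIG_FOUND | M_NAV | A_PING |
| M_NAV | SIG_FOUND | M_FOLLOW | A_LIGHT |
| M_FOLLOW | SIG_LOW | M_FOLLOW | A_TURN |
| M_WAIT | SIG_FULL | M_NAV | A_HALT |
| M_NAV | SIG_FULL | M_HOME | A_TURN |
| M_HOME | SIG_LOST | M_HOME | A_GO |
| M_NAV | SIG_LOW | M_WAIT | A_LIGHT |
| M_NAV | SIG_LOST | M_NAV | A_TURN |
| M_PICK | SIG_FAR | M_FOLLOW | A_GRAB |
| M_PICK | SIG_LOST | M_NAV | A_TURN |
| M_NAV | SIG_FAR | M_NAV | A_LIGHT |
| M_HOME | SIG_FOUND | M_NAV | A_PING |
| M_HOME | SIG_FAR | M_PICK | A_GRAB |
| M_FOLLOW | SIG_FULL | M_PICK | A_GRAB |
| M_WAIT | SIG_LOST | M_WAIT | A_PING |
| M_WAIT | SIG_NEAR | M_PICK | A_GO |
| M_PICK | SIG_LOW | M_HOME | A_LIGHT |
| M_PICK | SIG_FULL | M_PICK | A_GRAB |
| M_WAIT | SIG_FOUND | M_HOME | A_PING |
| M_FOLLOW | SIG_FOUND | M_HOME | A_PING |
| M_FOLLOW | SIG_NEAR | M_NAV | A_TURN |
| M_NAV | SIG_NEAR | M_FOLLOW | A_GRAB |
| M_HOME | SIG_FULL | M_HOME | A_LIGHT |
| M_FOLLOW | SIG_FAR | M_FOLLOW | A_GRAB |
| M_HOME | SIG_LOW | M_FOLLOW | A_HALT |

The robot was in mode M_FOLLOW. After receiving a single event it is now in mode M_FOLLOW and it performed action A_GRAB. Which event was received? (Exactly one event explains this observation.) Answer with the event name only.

try SIG_LOW: (M_FOLLOW, SIG_LOW) → (M_FOLLOW, A_TURN)
try SIG_LOST: (M_FOLLOW, SIG_LOST) → (M_PICK, A_GRAB)
try SIG_FAR: (M_FOLLOW, SIG_FAR) → (M_FOLLOW, A_GRAB)  ← matches
try SIG_NEAR: (M_FOLLOW, SIG_NEAR) → (M_NAV, A_TURN)
try SIG_FOUND: (M_FOLLOW, SIG_FOUND) → (M_HOME, A_PING)
try SIG_FULL: (M_FOLLOW, SIG_FULL) → (M_PICK, A_GRAB)

SIG_FAR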